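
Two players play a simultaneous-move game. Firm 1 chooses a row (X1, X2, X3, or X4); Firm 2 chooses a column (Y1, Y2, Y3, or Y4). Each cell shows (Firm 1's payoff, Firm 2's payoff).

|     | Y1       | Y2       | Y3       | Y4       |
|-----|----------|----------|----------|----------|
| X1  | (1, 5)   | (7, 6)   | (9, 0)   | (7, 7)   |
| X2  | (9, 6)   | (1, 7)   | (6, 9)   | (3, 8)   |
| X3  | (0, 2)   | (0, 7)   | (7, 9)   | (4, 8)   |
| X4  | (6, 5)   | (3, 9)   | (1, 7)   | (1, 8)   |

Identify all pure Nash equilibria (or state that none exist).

(X1, Y4)

A profile is a Nash equilibrium when each player is best-responding to the other.
Firm 1's best responses — vs Y1: X2 (payoff 9); vs Y2: X1 (payoff 7); vs Y3: X1 (payoff 9); vs Y4: X1 (payoff 7).
Firm 2's best responses — vs X1: Y4 (payoff 7); vs X2: Y3 (payoff 9); vs X3: Y3 (payoff 9); vs X4: Y2 (payoff 9).
The only mutual best response is (X1, Y4); neither player gains by switching there.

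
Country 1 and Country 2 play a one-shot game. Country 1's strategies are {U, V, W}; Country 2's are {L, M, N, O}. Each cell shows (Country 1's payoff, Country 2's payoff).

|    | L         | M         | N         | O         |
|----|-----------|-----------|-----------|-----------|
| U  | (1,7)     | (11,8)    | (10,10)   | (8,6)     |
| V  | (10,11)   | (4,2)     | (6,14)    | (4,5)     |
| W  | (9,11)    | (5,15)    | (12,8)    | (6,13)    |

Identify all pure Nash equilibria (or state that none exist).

Check mutual best responses: a cell is a NE iff neither player can gain by unilaterally deviating.
Country 1's best responses — vs L: V (payoff 10); vs M: U (payoff 11); vs N: W (payoff 12); vs O: U (payoff 8).
Country 2's best responses — vs U: N (payoff 10); vs V: N (payoff 14); vs W: M (payoff 15).
No cell has both players best-responding. For instance, Country 1's best reply to M is U, but against U Country 2 prefers N over M.

None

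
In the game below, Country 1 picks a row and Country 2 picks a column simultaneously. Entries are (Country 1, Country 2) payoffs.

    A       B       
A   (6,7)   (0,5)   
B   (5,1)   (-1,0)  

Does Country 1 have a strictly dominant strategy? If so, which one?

A

Check whether one of Country 1's strategies beats all alternatives regardless of what the opponent does.
A strictly dominates: vs A: 6 > 5; vs B: 0 > -1.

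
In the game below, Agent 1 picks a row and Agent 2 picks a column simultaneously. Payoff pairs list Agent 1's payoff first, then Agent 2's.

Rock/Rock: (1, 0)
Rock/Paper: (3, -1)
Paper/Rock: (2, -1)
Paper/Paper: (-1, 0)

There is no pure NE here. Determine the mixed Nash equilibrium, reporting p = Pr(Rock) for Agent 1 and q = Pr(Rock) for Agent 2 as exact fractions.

p = 1/2, q = 4/5

Each player's mixing probability is pinned down by making the *other* player indifferent.
Agent 2 indifferent between Rock and Paper: p·0 + (1−p)·(-1) = p·(-1) + (1−p)·0 ⟹ (-1) + 1p = 0 + (-1)p ⟹ p = 1/2.
Agent 1 indifferent between Rock and Paper: q·1 + (1−q)·3 = q·2 + (1−q)·(-1) ⟹ 3 + (-2)q = (-1) + 3q ⟹ q = 4/5.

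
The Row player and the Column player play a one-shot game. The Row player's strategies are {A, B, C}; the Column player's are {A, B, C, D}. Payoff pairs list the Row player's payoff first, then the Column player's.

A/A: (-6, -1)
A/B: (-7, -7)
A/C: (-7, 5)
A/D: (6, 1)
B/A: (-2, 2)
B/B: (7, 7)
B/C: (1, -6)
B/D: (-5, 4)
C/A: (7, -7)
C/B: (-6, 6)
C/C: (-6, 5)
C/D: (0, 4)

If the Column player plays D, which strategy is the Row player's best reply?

With the Column player fixed at D, the Row player's payoffs are: A → 6, B → -5, C → 0.
The maximum is 6, achieved by A.

A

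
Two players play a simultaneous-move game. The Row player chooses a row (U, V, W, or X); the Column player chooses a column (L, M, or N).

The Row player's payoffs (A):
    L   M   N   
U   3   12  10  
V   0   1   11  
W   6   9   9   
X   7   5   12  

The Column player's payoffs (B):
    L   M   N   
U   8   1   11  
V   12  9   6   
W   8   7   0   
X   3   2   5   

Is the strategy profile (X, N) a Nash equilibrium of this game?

Holding the Column player at N: the Row player gets 12 from X, versus 10 from U, 11 from V, 9 from W. No profitable deviation for the Row player.
Holding the Row player at X: the Column player gets 5 from N, versus 3 from L, 2 from M. No profitable deviation for the Column player either.

Yes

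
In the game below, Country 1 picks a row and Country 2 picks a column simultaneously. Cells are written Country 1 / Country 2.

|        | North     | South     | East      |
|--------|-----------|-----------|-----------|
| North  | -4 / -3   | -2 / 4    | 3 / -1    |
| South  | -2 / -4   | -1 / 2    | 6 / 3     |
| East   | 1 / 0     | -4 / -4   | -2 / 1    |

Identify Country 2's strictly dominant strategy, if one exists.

Check whether one of Country 2's strategies beats all alternatives regardless of what the opponent does.
North is not dominant: against North, South gives 4 > -3.
South is not dominant: against South, East gives 3 > 2.
East is not dominant: against North, South gives 4 > -1.
No single strategy is best against every opponent action.

No strictly dominant strategy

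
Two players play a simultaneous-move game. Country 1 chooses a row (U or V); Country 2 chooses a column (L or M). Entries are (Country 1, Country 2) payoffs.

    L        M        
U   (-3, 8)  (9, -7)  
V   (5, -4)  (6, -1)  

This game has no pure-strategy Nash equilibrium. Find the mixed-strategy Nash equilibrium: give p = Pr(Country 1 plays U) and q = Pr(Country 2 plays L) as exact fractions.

In a mixed NE each player is indifferent between their pure strategies, so the opponent's mix sets the indifference.
Country 2 indifferent between L and M: p·8 + (1−p)·(-4) = p·(-7) + (1−p)·(-1) ⟹ (-4) + 12p = (-1) + (-6)p ⟹ p = 1/6.
Country 1 indifferent between U and V: q·(-3) + (1−q)·9 = q·5 + (1−q)·6 ⟹ 9 + (-12)q = 6 + (-1)q ⟹ q = 3/11.

p = 1/6, q = 3/11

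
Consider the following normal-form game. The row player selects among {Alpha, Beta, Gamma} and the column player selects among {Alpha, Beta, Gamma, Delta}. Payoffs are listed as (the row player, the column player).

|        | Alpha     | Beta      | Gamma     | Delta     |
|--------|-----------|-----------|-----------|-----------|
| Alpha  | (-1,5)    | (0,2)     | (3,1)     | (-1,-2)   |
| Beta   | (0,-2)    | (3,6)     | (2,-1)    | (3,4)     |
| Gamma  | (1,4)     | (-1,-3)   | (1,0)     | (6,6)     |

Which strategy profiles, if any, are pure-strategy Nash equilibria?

Find each player's best response to every opponent strategy; NE are the intersections.
The row player's best responses — vs Alpha: Gamma (payoff 1); vs Beta: Beta (payoff 3); vs Gamma: Alpha (payoff 3); vs Delta: Gamma (payoff 6).
The column player's best responses — vs Alpha: Alpha (payoff 5); vs Beta: Beta (payoff 6); vs Gamma: Delta (payoff 6).
Mutual best responses occur at (Beta, Beta) and (Gamma, Delta); at each, neither player gains by switching.

(Beta, Beta) and (Gamma, Delta)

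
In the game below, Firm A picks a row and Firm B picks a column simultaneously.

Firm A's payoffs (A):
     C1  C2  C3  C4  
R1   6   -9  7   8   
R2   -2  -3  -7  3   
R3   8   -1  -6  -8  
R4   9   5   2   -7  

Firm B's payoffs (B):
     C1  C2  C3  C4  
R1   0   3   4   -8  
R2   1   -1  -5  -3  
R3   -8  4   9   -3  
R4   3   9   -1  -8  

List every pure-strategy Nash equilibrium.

(R1, C3) and (R4, C2)

A profile is a Nash equilibrium when each player is best-responding to the other.
Firm A's best responses — vs C1: R4 (payoff 9); vs C2: R4 (payoff 5); vs C3: R1 (payoff 7); vs C4: R1 (payoff 8).
Firm B's best responses — vs R1: C3 (payoff 4); vs R2: C1 (payoff 1); vs R3: C3 (payoff 9); vs R4: C2 (payoff 9).
Mutual best responses occur at (R1, C3) and (R4, C2); at each, neither player gains by switching.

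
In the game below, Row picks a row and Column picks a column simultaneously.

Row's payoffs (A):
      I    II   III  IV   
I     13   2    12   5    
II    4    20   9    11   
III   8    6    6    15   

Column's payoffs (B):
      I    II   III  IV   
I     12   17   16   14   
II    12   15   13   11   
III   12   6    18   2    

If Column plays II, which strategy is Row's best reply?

II

With Column fixed at II, Row's payoffs are: I → 2, II → 20, III → 6.
The maximum is 20, achieved by II.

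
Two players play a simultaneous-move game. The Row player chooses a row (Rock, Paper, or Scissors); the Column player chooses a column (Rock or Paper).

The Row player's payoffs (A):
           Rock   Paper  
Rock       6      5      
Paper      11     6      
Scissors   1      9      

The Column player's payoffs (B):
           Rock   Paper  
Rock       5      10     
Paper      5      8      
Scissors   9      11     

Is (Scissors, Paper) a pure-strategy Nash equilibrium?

Yes

Holding the Column player at Paper: the Row player gets 9 from Scissors, versus 5 from Rock, 6 from Paper. No profitable deviation for the Row player.
Holding the Row player at Scissors: the Column player gets 11 from Paper, versus 9 from Rock. No profitable deviation for the Column player either.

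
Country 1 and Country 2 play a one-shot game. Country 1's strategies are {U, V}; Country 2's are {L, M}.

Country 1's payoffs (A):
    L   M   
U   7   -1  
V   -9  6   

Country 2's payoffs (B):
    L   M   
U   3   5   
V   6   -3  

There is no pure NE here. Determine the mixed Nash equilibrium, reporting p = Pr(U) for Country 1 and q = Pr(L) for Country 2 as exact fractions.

p = 9/11, q = 7/23

In a mixed NE each player is indifferent between their pure strategies, so the opponent's mix sets the indifference.
Country 2 indifferent between L and M: p·3 + (1−p)·6 = p·5 + (1−p)·(-3) ⟹ 6 + (-3)p = (-3) + 8p ⟹ p = 9/11.
Country 1 indifferent between U and V: q·7 + (1−q)·(-1) = q·(-9) + (1−q)·6 ⟹ (-1) + 8q = 6 + (-15)q ⟹ q = 7/23.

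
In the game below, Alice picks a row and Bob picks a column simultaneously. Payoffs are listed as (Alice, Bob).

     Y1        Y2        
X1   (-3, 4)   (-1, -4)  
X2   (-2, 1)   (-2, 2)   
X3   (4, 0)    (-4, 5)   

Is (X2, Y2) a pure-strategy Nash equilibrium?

No

Holding Bob at Y2: Alice gets -2 from X2 but could get -1 by switching to X1. Alice has a profitable deviation.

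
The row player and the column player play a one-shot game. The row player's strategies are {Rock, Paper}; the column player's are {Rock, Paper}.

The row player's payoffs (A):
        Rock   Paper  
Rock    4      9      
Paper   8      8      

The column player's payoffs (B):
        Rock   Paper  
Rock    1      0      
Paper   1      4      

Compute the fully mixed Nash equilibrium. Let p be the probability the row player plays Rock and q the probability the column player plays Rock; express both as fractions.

Each player's mixing probability is pinned down by making the *other* player indifferent.
The column player indifferent between Rock and Paper: p·1 + (1−p)·1 = p·0 + (1−p)·4 ⟹ 1 + 0p = 4 + (-4)p ⟹ p = 3/4.
The row player indifferent between Rock and Paper: q·4 + (1−q)·9 = q·8 + (1−q)·8 ⟹ 9 + (-5)q = 8 + 0q ⟹ q = 1/5.

p = 3/4, q = 1/5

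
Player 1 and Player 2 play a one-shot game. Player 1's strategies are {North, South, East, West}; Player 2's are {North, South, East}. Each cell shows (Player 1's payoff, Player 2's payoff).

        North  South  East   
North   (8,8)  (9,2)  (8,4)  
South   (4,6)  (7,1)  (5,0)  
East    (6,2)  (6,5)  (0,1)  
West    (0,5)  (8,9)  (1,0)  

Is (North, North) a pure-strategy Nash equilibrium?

Holding Player 2 at North: Player 1 gets 8 from North, versus 4 from South, 6 from East, 0 from West. No profitable deviation for Player 1.
Holding Player 1 at North: Player 2 gets 8 from North, versus 2 from South, 4 from East. No profitable deviation for Player 2 either.

Yes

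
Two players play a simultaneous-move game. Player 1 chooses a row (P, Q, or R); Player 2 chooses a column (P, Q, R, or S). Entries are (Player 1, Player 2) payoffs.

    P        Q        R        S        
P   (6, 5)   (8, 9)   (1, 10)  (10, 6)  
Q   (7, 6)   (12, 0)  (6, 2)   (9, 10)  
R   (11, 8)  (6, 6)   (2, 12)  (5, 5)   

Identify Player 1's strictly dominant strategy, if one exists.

No strictly dominant strategy

Check whether one of Player 1's strategies beats all alternatives regardless of what the opponent does.
P is not dominant: against P, Q gives 7 > 6.
Q is not dominant: against P, R gives 11 > 7.
R is not dominant: against Q, P gives 8 > 6.
No single strategy is best against every opponent action.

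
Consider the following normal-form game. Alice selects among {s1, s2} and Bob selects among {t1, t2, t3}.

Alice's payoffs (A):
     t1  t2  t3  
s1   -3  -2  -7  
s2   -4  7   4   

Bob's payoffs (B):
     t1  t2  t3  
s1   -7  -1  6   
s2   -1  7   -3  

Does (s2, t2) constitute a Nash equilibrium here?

Yes

Holding Bob at t2: Alice gets 7 from s2, versus -2 from s1. No profitable deviation for Alice.
Holding Alice at s2: Bob gets 7 from t2, versus -1 from t1, -3 from t3. No profitable deviation for Bob either.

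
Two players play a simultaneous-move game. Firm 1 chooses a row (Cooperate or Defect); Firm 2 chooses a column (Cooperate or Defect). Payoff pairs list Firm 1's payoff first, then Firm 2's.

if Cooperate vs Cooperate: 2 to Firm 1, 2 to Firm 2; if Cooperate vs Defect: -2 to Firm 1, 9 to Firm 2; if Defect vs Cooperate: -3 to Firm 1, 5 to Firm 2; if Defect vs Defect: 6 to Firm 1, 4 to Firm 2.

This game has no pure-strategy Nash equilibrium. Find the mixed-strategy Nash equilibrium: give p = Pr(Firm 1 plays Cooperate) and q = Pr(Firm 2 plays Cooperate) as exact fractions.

p = 1/8, q = 8/13

In a mixed NE each player is indifferent between their pure strategies, so the opponent's mix sets the indifference.
Firm 2 indifferent between Cooperate and Defect: p·2 + (1−p)·5 = p·9 + (1−p)·4 ⟹ 5 + (-3)p = 4 + 5p ⟹ p = 1/8.
Firm 1 indifferent between Cooperate and Defect: q·2 + (1−q)·(-2) = q·(-3) + (1−q)·6 ⟹ (-2) + 4q = 6 + (-9)q ⟹ q = 8/13.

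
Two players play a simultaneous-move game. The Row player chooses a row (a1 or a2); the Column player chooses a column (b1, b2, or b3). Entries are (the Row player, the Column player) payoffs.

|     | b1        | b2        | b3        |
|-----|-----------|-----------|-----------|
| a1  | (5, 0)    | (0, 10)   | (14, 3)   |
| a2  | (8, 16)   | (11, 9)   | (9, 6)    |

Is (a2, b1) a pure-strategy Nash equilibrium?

Yes

Holding the Column player at b1: the Row player gets 8 from a2, versus 5 from a1. No profitable deviation for the Row player.
Holding the Row player at a2: the Column player gets 16 from b1, versus 9 from b2, 6 from b3. No profitable deviation for the Column player either.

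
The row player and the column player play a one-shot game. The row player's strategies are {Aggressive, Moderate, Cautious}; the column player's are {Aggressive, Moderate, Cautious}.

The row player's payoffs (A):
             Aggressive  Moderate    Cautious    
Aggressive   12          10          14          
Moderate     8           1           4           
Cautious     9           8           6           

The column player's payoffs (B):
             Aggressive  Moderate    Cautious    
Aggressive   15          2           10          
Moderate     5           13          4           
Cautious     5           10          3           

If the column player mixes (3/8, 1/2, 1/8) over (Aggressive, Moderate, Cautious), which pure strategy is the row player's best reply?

The row player's best reply maximizes expected payoff against the mix.
Aggressive: (3/8)·12 + (1/2)·10 + (1/8)·14 = 45/4
Moderate: (3/8)·8 + (1/2)·1 + (1/8)·4 = 4
Cautious: (3/8)·9 + (1/2)·8 + (1/8)·6 = 65/8
Highest expected payoff is 45/4, from Aggressive.

Aggressive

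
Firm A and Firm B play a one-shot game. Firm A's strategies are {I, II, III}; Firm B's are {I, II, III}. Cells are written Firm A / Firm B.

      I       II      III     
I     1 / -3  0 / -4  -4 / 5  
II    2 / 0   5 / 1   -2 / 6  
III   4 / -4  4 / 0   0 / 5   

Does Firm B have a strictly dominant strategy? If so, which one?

III

A strategy is strictly dominant if it gives Firm B a strictly higher payoff than every other strategy, against every choice by the opponent.
III strictly dominates: vs I: 5 > each of {-3, -4}; vs II: 6 > each of {0, 1}; vs III: 5 > each of {-4, 0}.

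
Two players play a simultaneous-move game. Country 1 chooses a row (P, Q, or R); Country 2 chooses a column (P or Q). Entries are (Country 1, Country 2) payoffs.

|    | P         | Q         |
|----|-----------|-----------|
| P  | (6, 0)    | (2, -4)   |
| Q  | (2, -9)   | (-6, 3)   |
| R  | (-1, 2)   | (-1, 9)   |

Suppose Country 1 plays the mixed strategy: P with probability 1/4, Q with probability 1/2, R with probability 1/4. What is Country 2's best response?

Q

Compute Country 2's expected payoff from each pure strategy against the given mix.
P: (1/4)·0 + (1/2)·(-9) + (1/4)·2 = -4
Q: (1/4)·(-4) + (1/2)·3 + (1/4)·9 = 11/4
Highest expected payoff is 11/4, from Q.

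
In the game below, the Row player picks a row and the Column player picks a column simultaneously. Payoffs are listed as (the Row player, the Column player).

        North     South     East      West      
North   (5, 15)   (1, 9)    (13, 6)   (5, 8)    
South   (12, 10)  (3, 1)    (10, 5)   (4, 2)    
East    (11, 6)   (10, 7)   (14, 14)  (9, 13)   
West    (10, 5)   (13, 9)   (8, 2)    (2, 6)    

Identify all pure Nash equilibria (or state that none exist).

(South, North), (East, East), and (West, South)

Find each player's best response to every opponent strategy; NE are the intersections.
The Row player's best responses — vs North: South (payoff 12); vs South: West (payoff 13); vs East: East (payoff 14); vs West: East (payoff 9).
The Column player's best responses — vs North: North (payoff 15); vs South: North (payoff 10); vs East: East (payoff 14); vs West: South (payoff 9).
Mutual best responses occur at (South, North), (East, East), and (West, South); at each, neither player gains by switching.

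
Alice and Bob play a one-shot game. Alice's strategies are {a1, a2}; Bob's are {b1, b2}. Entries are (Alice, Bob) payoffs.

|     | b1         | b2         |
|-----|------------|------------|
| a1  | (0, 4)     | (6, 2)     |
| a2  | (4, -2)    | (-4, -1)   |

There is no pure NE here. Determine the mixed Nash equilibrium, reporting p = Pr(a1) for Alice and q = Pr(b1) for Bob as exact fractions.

In a mixed NE each player is indifferent between their pure strategies, so the opponent's mix sets the indifference.
Bob indifferent between b1 and b2: p·4 + (1−p)·(-2) = p·2 + (1−p)·(-1) ⟹ (-2) + 6p = (-1) + 3p ⟹ p = 1/3.
Alice indifferent between a1 and a2: q·0 + (1−q)·6 = q·4 + (1−q)·(-4) ⟹ 6 + (-6)q = (-4) + 8q ⟹ q = 5/7.

p = 1/3, q = 5/7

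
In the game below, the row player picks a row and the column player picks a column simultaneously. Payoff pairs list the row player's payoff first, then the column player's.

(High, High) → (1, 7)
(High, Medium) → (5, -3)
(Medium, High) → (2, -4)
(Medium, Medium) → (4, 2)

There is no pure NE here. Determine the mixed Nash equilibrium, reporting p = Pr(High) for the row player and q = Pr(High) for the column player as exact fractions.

p = 3/8, q = 1/2

Each player's mixing probability is pinned down by making the *other* player indifferent.
The column player indifferent between High and Medium: p·7 + (1−p)·(-4) = p·(-3) + (1−p)·2 ⟹ (-4) + 11p = 2 + (-5)p ⟹ p = 3/8.
The row player indifferent between High and Medium: q·1 + (1−q)·5 = q·2 + (1−q)·4 ⟹ 5 + (-4)q = 4 + (-2)q ⟹ q = 1/2.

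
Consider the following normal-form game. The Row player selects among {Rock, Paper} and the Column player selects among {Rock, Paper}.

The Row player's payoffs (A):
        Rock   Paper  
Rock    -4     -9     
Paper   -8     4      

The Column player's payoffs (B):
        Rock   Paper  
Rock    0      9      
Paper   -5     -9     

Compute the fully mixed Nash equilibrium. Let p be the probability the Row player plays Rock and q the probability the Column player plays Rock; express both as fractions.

p = 4/13, q = 13/17

In a mixed NE each player is indifferent between their pure strategies, so the opponent's mix sets the indifference.
The Column player indifferent between Rock and Paper: p·0 + (1−p)·(-5) = p·9 + (1−p)·(-9) ⟹ (-5) + 5p = (-9) + 18p ⟹ p = 4/13.
The Row player indifferent between Rock and Paper: q·(-4) + (1−q)·(-9) = q·(-8) + (1−q)·4 ⟹ (-9) + 5q = 4 + (-12)q ⟹ q = 13/17.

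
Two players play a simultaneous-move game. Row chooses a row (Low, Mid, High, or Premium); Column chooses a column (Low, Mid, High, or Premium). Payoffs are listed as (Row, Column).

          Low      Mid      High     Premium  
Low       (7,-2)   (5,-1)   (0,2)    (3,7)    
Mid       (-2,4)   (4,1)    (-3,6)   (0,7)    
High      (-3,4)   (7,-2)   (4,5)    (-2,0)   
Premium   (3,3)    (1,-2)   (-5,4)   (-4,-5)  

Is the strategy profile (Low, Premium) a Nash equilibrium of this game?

Yes

Holding Column at Premium: Row gets 3 from Low, versus 0 from Mid, -2 from High, -4 from Premium. No profitable deviation for Row.
Holding Row at Low: Column gets 7 from Premium, versus -2 from Low, -1 from Mid, 2 from High. No profitable deviation for Column either.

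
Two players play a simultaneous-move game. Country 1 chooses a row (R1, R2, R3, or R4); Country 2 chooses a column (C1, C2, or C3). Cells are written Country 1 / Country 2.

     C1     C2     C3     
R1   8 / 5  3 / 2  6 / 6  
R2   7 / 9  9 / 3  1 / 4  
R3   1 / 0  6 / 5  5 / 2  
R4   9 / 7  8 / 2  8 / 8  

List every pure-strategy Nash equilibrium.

A profile is a Nash equilibrium when each player is best-responding to the other.
Country 1's best responses — vs C1: R4 (payoff 9); vs C2: R2 (payoff 9); vs C3: R4 (payoff 8).
Country 2's best responses — vs R1: C3 (payoff 6); vs R2: C1 (payoff 9); vs R3: C2 (payoff 5); vs R4: C3 (payoff 8).
The only mutual best response is (R4, C3); neither player gains by switching there.

(R4, C3)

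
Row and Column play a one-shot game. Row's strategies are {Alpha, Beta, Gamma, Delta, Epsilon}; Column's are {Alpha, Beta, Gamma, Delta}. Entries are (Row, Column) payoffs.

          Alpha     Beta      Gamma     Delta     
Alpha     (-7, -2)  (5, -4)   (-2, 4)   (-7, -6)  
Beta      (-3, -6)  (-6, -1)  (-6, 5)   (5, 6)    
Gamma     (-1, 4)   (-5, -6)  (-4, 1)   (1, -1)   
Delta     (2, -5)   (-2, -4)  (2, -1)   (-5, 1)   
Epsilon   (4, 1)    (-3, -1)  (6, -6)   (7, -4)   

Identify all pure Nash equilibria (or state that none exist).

Find each player's best response to every opponent strategy; NE are the intersections.
Row's best responses — vs Alpha: Epsilon (payoff 4); vs Beta: Alpha (payoff 5); vs Gamma: Epsilon (payoff 6); vs Delta: Epsilon (payoff 7).
Column's best responses — vs Alpha: Gamma (payoff 4); vs Beta: Delta (payoff 6); vs Gamma: Alpha (payoff 4); vs Delta: Delta (payoff 1); vs Epsilon: Alpha (payoff 1).
The only mutual best response is (Epsilon, Alpha); neither player gains by switching there.

(Epsilon, Alpha)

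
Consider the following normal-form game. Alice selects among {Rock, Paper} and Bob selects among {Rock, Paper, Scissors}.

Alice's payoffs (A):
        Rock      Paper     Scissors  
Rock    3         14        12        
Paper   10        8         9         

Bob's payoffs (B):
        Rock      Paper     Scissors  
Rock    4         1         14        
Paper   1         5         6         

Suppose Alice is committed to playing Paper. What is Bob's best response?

Scissors

With Alice fixed at Paper, Bob's payoffs are: Rock → 1, Paper → 5, Scissors → 6.
The maximum is 6, achieved by Scissors.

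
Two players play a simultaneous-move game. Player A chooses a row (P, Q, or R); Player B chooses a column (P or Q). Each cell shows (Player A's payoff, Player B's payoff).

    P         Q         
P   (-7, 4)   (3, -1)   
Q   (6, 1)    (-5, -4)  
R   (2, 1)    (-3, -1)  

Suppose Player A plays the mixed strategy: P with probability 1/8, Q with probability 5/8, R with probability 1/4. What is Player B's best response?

P

Player B's best reply maximizes expected payoff against the mix.
P: (1/8)·4 + (5/8)·1 + (1/4)·1 = 11/8
Q: (1/8)·(-1) + (5/8)·(-4) + (1/4)·(-1) = -23/8
Highest expected payoff is 11/8, from P.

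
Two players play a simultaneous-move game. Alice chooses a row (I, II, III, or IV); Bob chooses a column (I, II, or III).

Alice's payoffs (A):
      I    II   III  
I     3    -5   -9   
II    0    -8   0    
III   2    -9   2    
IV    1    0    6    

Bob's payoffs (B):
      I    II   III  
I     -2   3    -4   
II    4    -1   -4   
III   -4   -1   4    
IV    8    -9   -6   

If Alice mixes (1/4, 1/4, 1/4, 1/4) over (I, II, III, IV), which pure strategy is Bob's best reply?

I

Compute Bob's expected payoff from each pure strategy against the given mix.
I: (1/4)·(-2) + (1/4)·4 + (1/4)·(-4) + (1/4)·8 = 3/2
II: (1/4)·3 + (1/4)·(-1) + (1/4)·(-1) + (1/4)·(-9) = -2
III: (1/4)·(-4) + (1/4)·(-4) + (1/4)·4 + (1/4)·(-6) = -5/2
Highest expected payoff is 3/2, from I.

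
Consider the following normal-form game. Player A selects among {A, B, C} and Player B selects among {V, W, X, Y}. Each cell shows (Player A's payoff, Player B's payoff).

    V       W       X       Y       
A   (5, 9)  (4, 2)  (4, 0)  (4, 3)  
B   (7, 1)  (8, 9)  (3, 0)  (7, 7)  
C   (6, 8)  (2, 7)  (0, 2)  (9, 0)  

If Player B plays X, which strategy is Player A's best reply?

A

With Player B fixed at X, Player A's payoffs are: A → 4, B → 3, C → 0.
The maximum is 4, achieved by A.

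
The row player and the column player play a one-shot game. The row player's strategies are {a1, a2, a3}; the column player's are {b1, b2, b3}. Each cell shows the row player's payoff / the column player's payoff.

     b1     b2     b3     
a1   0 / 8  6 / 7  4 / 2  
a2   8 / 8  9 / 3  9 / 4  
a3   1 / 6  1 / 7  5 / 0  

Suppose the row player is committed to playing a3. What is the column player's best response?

With the row player fixed at a3, the column player's payoffs are: b1 → 6, b2 → 7, b3 → 0.
The maximum is 7, achieved by b2.

b2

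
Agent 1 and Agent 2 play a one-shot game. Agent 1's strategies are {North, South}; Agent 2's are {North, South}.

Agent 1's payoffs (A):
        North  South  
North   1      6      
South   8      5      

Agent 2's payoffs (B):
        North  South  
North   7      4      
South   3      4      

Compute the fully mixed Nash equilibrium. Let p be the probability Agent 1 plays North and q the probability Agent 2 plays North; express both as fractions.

Each player's mixing probability is pinned down by making the *other* player indifferent.
Agent 2 indifferent between North and South: p·7 + (1−p)·3 = p·4 + (1−p)·4 ⟹ 3 + 4p = 4 + 0p ⟹ p = 1/4.
Agent 1 indifferent between North and South: q·1 + (1−q)·6 = q·8 + (1−q)·5 ⟹ 6 + (-5)q = 5 + 3q ⟹ q = 1/8.

p = 1/4, q = 1/8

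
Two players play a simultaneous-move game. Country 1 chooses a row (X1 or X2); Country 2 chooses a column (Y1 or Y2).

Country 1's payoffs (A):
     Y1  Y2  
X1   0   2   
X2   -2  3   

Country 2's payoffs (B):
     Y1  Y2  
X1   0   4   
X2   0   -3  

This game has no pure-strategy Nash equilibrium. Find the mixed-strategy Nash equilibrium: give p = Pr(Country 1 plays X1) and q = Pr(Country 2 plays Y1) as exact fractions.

p = 3/7, q = 1/3

In a mixed NE each player is indifferent between their pure strategies, so the opponent's mix sets the indifference.
Country 2 indifferent between Y1 and Y2: p·0 + (1−p)·0 = p·4 + (1−p)·(-3) ⟹ 0 + 0p = (-3) + 7p ⟹ p = 3/7.
Country 1 indifferent between X1 and X2: q·0 + (1−q)·2 = q·(-2) + (1−q)·3 ⟹ 2 + (-2)q = 3 + (-5)q ⟹ q = 1/3.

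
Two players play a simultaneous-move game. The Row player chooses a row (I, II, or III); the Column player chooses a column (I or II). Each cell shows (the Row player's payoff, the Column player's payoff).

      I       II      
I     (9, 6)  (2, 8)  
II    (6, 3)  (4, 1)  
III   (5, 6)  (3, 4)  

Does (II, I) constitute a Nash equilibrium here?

Holding the Column player at I: the Row player gets 6 from II but could get 9 by switching to I. The Row player has a profitable deviation.

No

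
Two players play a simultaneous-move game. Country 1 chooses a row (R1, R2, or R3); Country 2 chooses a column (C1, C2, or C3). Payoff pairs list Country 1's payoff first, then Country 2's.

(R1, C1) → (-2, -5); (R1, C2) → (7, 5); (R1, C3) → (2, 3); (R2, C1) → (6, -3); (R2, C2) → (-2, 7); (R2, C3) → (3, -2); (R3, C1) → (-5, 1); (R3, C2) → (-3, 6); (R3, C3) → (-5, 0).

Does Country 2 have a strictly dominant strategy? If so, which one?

A strategy is strictly dominant if it gives Country 2 a strictly higher payoff than every other strategy, against every choice by the opponent.
C2 strictly dominates: vs R1: 5 > each of {-5, 3}; vs R2: 7 > each of {-3, -2}; vs R3: 6 > each of {1, 0}.

C2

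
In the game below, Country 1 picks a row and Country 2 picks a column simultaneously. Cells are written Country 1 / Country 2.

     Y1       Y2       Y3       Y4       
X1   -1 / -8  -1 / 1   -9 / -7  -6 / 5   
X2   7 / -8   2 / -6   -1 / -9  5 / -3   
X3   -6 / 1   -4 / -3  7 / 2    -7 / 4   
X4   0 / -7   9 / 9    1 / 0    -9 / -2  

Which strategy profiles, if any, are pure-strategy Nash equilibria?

Check mutual best responses: a cell is a NE iff neither player can gain by unilaterally deviating.
Country 1's best responses — vs Y1: X2 (payoff 7); vs Y2: X4 (payoff 9); vs Y3: X3 (payoff 7); vs Y4: X2 (payoff 5).
Country 2's best responses — vs X1: Y4 (payoff 5); vs X2: Y4 (payoff -3); vs X3: Y4 (payoff 4); vs X4: Y2 (payoff 9).
Mutual best responses occur at (X2, Y4) and (X4, Y2); at each, neither player gains by switching.

(X2, Y4) and (X4, Y2)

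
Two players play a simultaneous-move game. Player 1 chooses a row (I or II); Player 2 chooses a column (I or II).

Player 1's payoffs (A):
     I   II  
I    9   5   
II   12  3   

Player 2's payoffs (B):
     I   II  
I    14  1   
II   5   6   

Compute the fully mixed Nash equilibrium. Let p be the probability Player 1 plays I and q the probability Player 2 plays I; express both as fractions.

Each player's mixing probability is pinned down by making the *other* player indifferent.
Player 2 indifferent between I and II: p·14 + (1−p)·5 = p·1 + (1−p)·6 ⟹ 5 + 9p = 6 + (-5)p ⟹ p = 1/14.
Player 1 indifferent between I and II: q·9 + (1−q)·5 = q·12 + (1−q)·3 ⟹ 5 + 4q = 3 + 9q ⟹ q = 2/5.

p = 1/14, q = 2/5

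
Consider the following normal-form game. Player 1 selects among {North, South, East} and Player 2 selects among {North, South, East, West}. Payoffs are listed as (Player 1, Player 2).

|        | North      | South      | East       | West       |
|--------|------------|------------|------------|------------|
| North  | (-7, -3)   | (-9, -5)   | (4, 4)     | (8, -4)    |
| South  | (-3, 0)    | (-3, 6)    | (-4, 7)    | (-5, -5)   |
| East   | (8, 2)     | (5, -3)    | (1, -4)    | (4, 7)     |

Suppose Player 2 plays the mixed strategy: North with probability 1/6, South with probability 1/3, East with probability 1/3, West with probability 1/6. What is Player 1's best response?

Player 1's best reply maximizes expected payoff against the mix.
North: (1/6)·(-7) + (1/3)·(-9) + (1/3)·4 + (1/6)·8 = -3/2
South: (1/6)·(-3) + (1/3)·(-3) + (1/3)·(-4) + (1/6)·(-5) = -11/3
East: (1/6)·8 + (1/3)·5 + (1/3)·1 + (1/6)·4 = 4
Highest expected payoff is 4, from East.

East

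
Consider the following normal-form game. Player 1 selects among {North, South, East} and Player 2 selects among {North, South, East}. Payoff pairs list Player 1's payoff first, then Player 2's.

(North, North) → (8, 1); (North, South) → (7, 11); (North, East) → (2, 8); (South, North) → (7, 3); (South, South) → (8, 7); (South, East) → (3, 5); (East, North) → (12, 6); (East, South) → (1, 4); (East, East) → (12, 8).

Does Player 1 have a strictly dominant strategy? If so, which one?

A strategy is strictly dominant if it gives Player 1 a strictly higher payoff than every other strategy, against every choice by the opponent.
North is not dominant: against North, East gives 12 > 8.
South is not dominant: against North, North gives 8 > 7.
East is not dominant: against South, North gives 7 > 1.
No single strategy is best against every opponent action.

No strictly dominant strategy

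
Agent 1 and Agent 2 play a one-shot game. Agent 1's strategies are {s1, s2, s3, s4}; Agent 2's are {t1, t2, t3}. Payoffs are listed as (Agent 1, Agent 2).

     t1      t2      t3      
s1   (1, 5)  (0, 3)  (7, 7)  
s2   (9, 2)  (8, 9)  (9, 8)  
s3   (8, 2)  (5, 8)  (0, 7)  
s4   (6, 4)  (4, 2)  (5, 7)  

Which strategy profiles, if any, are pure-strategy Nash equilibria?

Find each player's best response to every opponent strategy; NE are the intersections.
Agent 1's best responses — vs t1: s2 (payoff 9); vs t2: s2 (payoff 8); vs t3: s2 (payoff 9).
Agent 2's best responses — vs s1: t3 (payoff 7); vs s2: t2 (payoff 9); vs s3: t2 (payoff 8); vs s4: t3 (payoff 7).
The only mutual best response is (s2, t2); neither player gains by switching there.

(s2, t2)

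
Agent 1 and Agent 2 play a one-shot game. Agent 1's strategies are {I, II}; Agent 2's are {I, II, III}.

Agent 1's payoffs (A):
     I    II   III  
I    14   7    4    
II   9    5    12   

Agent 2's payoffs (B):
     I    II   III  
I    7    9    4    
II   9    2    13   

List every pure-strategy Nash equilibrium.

A profile is a Nash equilibrium when each player is best-responding to the other.
Agent 1's best responses — vs I: I (payoff 14); vs II: I (payoff 7); vs III: II (payoff 12).
Agent 2's best responses — vs I: II (payoff 9); vs II: III (payoff 13).
Mutual best responses occur at (I, II) and (II, III); at each, neither player gains by switching.

(I, II) and (II, III)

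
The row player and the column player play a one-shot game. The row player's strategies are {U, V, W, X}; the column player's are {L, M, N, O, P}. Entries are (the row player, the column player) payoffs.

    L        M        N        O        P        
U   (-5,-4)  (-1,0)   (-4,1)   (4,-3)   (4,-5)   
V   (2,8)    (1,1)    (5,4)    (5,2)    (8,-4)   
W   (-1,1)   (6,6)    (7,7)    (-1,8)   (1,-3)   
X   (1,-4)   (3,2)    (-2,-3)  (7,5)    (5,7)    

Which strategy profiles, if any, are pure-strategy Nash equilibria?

Find each player's best response to every opponent strategy; NE are the intersections.
The row player's best responses — vs L: V (payoff 2); vs M: W (payoff 6); vs N: W (payoff 7); vs O: X (payoff 7); vs P: V (payoff 8).
The column player's best responses — vs U: N (payoff 1); vs V: L (payoff 8); vs W: O (payoff 8); vs X: P (payoff 7).
The only mutual best response is (V, L); neither player gains by switching there.

(V, L)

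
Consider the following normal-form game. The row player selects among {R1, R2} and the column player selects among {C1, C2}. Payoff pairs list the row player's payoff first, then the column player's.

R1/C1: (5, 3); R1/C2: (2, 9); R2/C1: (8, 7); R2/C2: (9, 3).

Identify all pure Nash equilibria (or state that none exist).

(R2, C1)

Check mutual best responses: a cell is a NE iff neither player can gain by unilaterally deviating.
The row player's best responses — vs C1: R2 (payoff 8); vs C2: R2 (payoff 9).
The column player's best responses — vs R1: C2 (payoff 9); vs R2: C1 (payoff 7).
The only mutual best response is (R2, C1); neither player gains by switching there.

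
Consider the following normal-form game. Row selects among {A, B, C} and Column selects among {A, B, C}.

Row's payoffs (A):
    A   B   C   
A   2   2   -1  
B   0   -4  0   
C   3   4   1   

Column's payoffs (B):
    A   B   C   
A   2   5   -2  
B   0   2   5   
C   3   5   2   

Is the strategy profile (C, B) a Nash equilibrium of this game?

Yes

Holding Column at B: Row gets 4 from C, versus 2 from A, -4 from B. No profitable deviation for Row.
Holding Row at C: Column gets 5 from B, versus 3 from A, 2 from C. No profitable deviation for Column either.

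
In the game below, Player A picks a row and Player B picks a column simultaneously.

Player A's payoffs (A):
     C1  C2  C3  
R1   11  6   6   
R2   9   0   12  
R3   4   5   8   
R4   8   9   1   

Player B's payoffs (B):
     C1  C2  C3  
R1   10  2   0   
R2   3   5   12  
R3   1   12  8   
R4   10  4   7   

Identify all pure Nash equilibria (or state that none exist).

Find each player's best response to every opponent strategy; NE are the intersections.
Player A's best responses — vs C1: R1 (payoff 11); vs C2: R4 (payoff 9); vs C3: R2 (payoff 12).
Player B's best responses — vs R1: C1 (payoff 10); vs R2: C3 (payoff 12); vs R3: C2 (payoff 12); vs R4: C1 (payoff 10).
Mutual best responses occur at (R1, C1) and (R2, C3); at each, neither player gains by switching.

(R1, C1) and (R2, C3)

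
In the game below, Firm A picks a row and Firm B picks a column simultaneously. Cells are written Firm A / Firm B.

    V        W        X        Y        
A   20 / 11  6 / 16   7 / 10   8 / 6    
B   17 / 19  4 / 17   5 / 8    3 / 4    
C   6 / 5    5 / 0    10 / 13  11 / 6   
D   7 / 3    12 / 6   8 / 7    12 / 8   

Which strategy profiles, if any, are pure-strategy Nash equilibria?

Check mutual best responses: a cell is a NE iff neither player can gain by unilaterally deviating.
Firm A's best responses — vs V: A (payoff 20); vs W: D (payoff 12); vs X: C (payoff 10); vs Y: D (payoff 12).
Firm B's best responses — vs A: W (payoff 16); vs B: V (payoff 19); vs C: X (payoff 13); vs D: Y (payoff 8).
Mutual best responses occur at (C, X) and (D, Y); at each, neither player gains by switching.

(C, X) and (D, Y)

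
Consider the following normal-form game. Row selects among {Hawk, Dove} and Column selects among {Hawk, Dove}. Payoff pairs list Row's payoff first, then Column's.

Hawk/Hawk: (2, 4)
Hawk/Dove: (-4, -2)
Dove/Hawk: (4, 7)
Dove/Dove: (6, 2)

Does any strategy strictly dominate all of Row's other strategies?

Dove

Check whether one of Row's strategies beats all alternatives regardless of what the opponent does.
Dove strictly dominates: vs Hawk: 4 > 2; vs Dove: 6 > -4.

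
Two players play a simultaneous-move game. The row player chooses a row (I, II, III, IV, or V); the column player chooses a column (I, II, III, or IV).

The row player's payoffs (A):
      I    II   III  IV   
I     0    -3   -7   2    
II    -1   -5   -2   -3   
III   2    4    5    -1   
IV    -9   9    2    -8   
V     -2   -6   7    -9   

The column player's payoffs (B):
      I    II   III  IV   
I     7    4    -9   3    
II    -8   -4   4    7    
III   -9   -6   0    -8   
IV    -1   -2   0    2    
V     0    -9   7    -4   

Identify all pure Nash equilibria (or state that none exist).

(V, III)

Check mutual best responses: a cell is a NE iff neither player can gain by unilaterally deviating.
The row player's best responses — vs I: III (payoff 2); vs II: IV (payoff 9); vs III: V (payoff 7); vs IV: I (payoff 2).
The column player's best responses — vs I: I (payoff 7); vs II: IV (payoff 7); vs III: III (payoff 0); vs IV: IV (payoff 2); vs V: III (payoff 7).
The only mutual best response is (V, III); neither player gains by switching there.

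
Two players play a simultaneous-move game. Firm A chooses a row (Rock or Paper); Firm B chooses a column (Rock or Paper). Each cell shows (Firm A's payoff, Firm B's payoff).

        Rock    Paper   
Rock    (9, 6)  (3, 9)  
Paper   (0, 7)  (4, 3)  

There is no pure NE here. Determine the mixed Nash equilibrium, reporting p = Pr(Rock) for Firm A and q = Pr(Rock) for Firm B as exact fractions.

p = 4/7, q = 1/10

In a mixed NE each player is indifferent between their pure strategies, so the opponent's mix sets the indifference.
Firm B indifferent between Rock and Paper: p·6 + (1−p)·7 = p·9 + (1−p)·3 ⟹ 7 + (-1)p = 3 + 6p ⟹ p = 4/7.
Firm A indifferent between Rock and Paper: q·9 + (1−q)·3 = q·0 + (1−q)·4 ⟹ 3 + 6q = 4 + (-4)q ⟹ q = 1/10.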